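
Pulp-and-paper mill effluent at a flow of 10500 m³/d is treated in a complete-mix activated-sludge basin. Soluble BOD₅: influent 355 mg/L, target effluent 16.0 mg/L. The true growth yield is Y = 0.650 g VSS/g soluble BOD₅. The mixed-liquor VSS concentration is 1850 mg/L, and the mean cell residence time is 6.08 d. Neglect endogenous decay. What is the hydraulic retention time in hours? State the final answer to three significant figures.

Biomass mass balance (decay neglected): V·X = Y·Q·(S₀ − S)·θ_c, so V = 0.650 × 10500 × (355 − 16.0) × 6.08 / 1850 = 7604 m³.
HRT = V/Q = 7604 m³ / 10500 m³·d⁻¹ = 0.7242 d × 24 = 17.38 h.

τ ≈ 17.4 h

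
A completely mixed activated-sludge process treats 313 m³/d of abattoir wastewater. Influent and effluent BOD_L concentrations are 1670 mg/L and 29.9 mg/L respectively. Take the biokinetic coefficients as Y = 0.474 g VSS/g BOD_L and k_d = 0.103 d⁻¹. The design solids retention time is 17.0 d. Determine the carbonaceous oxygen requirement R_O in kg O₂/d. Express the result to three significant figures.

Y_obs = Y / (1 + k_d θ_c) = 0.474 / (1 + 0.103 × 17.0) = 0.474 / 2.751 = 0.1723.
Q·(S₀ − S) = 313 × (1670 − 29.9) × 10⁻³ = 513.4 kg/d removed.
Biomass synthesised: P_X = Y_obs × 513.4 = 88.45 kg VSS/d.
R_O = Q·ΔS − 1.42 P_X = 513.4 − 125.6 = 387.8 kg O₂/d.

R_O ≈ 388 kg O₂/d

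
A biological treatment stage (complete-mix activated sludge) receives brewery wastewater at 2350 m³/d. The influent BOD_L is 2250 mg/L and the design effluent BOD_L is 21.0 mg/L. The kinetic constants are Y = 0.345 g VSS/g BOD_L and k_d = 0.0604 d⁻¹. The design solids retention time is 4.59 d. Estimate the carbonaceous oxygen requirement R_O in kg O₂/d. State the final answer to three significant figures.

Y_obs = Y / (1 + k_d θ_c) = 0.345 / (1 + 0.0604 × 4.59) = 0.345 / 1.277 = 0.2701.
Q·(S₀ − S) = 2350 × (2250 − 21.0) × 10⁻³ = 5238 kg/d removed.
Biomass synthesised: P_X = Y_obs × 5238 = 1415 kg VSS/d.
R_O = Q·(S₀ − S) − 1.42·P_X = 5238 − 1.42 × 1415 = 3229 kg O₂/d.

R_O ≈ 3230 kg O₂/d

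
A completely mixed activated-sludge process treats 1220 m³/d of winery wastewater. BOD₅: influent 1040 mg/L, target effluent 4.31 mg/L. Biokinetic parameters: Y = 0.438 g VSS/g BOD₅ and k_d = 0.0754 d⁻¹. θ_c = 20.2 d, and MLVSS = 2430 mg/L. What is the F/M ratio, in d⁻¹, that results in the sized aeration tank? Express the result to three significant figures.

F/M ≈ 0.286 d⁻¹

Rearranging the biomass balance for a CMAS with decay, V = Y·Q·ΔS·θ_c / [X·(1+k_d θ_c)] = 0.438 × 1220 × (1040 − 4.31) × 20.2 / [2430 × (1 + 0.0754 × 20.2)] = 1.12×10^7 / 6131 = 1823 m³.
Food-to-microorganism ratio F/M = Q S₀ / (V X) = 1220 × 1040 / (1823 × 2430) = 0.2864 d⁻¹.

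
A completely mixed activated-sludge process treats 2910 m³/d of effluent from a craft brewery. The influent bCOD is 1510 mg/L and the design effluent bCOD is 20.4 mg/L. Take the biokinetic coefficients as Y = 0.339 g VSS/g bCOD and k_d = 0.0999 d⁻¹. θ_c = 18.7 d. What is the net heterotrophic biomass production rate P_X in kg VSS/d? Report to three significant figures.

P_X ≈ 512 kg VSS/d

Y_obs = Y / (1 + k_d θ_c) = 0.339 / (1 + 0.0999 × 18.7) = 0.339 / 2.868 = 0.1182.
Q·(S₀ − S) = 2910 × (1510 − 20.4) × 10⁻³ = 4335 kg/d removed.
Net biomass production P_X = Y_obs × Q·(S₀ − S) = 0.1182 × 4335 = 512.3 kg VSS/d.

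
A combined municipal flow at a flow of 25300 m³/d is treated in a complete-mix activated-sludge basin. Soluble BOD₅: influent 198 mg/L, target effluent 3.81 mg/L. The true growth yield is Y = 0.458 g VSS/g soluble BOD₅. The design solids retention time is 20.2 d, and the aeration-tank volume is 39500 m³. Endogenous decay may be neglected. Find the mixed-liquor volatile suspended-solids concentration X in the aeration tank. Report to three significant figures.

Without decay, X = Y Q (S₀−S) θ_c / V = 0.458 × 25300 × (198 − 3.81) × 20.2 / 39500 = 1151 mg/L.

X ≈ 1150 mg/L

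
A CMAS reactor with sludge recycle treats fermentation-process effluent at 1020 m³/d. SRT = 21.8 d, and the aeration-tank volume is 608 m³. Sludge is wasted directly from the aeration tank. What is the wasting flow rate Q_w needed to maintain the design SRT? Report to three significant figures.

For wasting at MLVSS concentration, Q_w = V/θ_c = 608.0/21.8 = 27.89 m³/d.

Q_w ≈ 27.9 m³/d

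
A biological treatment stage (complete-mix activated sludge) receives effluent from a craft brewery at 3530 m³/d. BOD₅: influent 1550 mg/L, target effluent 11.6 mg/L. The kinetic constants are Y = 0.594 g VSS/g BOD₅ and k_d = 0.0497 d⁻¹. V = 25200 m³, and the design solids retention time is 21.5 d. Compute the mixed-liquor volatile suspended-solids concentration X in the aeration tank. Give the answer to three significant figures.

From V·X·(1 + k_d·θ_c) = Y·Q·(S₀ − S)·θ_c: X = 0.594 × 3530 × (1550 − 11.6) × 21.5 / [25200 × (1 + 0.0497 × 21.5)] = 1330 mg/L.

X ≈ 1330 mg/L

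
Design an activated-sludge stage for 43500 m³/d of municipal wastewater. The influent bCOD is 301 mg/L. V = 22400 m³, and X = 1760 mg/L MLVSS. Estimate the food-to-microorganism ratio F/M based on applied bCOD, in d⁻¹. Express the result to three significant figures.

F/M ≈ 0.332 d⁻¹

F/M = applied load / biomass = Q·S₀/(V·X) = 43500 × 301 / (22400 × 1760) = 0.3321 d⁻¹.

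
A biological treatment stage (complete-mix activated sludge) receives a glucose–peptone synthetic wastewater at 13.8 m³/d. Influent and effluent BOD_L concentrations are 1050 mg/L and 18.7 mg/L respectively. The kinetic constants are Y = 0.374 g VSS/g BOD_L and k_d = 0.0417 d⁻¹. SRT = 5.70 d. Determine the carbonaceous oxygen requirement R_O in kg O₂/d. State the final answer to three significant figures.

R_O ≈ 8.13 kg O₂/d

Y_obs = Y / (1 + k_d θ_c) = 0.374 / (1 + 0.0417 × 5.70) = 0.374 / 1.238 = 0.3022.
Substrate removed = Q·(S₀ − S) = 13.8 m³/d × (1050 − 18.7) g/m³ = 1.42×10^4 g/d = 14.23 kg/d.
Biomass synthesised: P_X = Y_obs × 14.23 = 4.301 kg VSS/d.
R_O = Q·ΔS − 1.42 P_X = 14.23 − 6.107 = 8.125 kg O₂/d.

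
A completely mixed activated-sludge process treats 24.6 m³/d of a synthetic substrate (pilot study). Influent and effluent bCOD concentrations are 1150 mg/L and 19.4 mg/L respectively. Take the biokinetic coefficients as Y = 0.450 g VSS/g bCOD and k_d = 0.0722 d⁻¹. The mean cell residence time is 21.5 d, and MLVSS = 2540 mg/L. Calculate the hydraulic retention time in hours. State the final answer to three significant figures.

τ ≈ 40.5 h

From the SRT design equation V = Y Q (S₀−S) θ_c / [X (1 + k_d θ_c)] = 0.450 × 24.6 × (1150 − 19.4) × 21.5 / [2540 × (1 + 0.0722 × 21.5)] = 2.69×10^5 / 6483 = 41.51 m³.
τ = V/Q = 41.51/24.6 = 1.687 d, or 40.50 h.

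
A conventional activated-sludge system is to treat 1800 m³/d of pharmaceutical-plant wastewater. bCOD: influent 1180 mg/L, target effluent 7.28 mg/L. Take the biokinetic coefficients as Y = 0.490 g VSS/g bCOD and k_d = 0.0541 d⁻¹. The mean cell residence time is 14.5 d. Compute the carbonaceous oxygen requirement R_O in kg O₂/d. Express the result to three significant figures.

The observed yield is Y_obs = Y/(1 + k_d·θ_c) = 0.490 / (1 + 0.0541 × 14.5) = 0.490 / 1.784 = 0.2746 g VSS per g bCOD removed.
Substrate removed = Q·(S₀ − S) = 1800 m³/d × (1180 − 7.28) g/m³ = 2.11×10^6 g/d = 2111 kg/d.
P_X = Y_obs·Q·(S₀ − S) = 0.2746 × 2111 = 579.6 kg VSS/d.
R_O = Q·(S₀ − S) − 1.42·P_X = 2111 − 1.42 × 579.6 = 1288 kg O₂/d.

R_O ≈ 1290 kg O₂/d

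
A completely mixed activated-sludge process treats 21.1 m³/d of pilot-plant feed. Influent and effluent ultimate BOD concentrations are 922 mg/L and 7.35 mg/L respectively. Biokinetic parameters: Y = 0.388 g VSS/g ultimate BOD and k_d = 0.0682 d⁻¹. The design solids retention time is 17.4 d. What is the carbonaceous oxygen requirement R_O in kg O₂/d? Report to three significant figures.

Y_obs = Y / (1 + k_d θ_c) = 0.388 / (1 + 0.0682 × 17.4) = 0.388 / 2.187 = 0.1774.
Mass of ultimate BOD removed per day: Q(S₀ − S) = 21.1 × 914.6 g/m³ = 19.30 kg/d.
Biomass synthesised: P_X = Y_obs × 19.30 = 3.424 kg VSS/d.
R_O = Q·ΔS − 1.42 P_X = 19.30 − 4.863 = 14.44 kg O₂/d.

R_O ≈ 14.4 kg O₂/d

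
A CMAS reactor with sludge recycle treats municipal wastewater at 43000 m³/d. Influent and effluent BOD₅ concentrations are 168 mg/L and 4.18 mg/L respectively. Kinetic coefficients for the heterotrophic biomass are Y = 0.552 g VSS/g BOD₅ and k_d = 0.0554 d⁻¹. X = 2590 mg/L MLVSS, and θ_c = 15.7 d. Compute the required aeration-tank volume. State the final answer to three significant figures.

V ≈ 12600 m³

Steady-state biomass mass balance: V·X·(1 + k_d·θ_c) = Y·Q·(S₀ − S)·θ_c, so V = 0.552 × 43000 × (168 − 4.18) × 15.7 / [2590 × (1 + 0.0554 × 15.7)] = 6.1×10^7 / 4843 = 12606 m³.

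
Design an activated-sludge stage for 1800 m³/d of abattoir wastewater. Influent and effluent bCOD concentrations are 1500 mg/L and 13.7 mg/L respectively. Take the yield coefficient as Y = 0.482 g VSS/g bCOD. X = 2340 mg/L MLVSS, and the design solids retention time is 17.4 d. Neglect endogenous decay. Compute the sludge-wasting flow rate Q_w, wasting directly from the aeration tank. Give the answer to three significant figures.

Q_w ≈ 551 m³/d

V·X = Y·Q·ΔS·θ_c gives V = 0.482 × 1800 × (1500 − 13.7) × 17.4 / 2340 = 9589 m³.
With mixed-liquor wasting, θ_c = V/Q_w, so Q_w = V/θ_c = 9589/17.4 = 551.1 m³/d.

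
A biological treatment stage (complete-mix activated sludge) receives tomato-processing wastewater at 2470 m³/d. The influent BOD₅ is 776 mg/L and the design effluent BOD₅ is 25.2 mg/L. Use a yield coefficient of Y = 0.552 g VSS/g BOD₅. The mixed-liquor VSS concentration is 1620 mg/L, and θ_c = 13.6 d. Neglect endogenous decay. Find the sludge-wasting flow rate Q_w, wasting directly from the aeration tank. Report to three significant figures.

Biomass mass balance (decay neglected): V·X = Y·Q·(S₀ − S)·θ_c, so V = 0.552 × 2470 × (776 − 25.2) × 13.6 / 1620 = 8594 m³.
For wasting at MLVSS concentration, Q_w = V/θ_c = 8594/13.6 = 631.9 m³/d.

Q_w ≈ 632 m³/d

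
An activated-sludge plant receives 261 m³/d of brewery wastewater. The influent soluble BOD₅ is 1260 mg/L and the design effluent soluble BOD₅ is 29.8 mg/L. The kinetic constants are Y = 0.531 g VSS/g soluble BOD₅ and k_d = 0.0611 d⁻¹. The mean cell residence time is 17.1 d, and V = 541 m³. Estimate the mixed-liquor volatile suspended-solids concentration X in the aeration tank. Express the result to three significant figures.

X ≈ 2640 mg/L

From V·X·(1 + k_d·θ_c) = Y·Q·(S₀ − S)·θ_c: X = 0.531 × 261 × (1260 − 29.8) × 17.1 / [541 × (1 + 0.0611 × 17.1)] = 2635 mg/L.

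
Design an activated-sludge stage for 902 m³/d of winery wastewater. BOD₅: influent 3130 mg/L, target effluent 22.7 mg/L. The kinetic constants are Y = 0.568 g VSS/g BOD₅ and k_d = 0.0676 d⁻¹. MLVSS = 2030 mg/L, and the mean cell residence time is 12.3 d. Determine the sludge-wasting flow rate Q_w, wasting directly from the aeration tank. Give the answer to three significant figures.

Steady-state biomass mass balance: V·X·(1 + k_d·θ_c) = Y·Q·(S₀ − S)·θ_c, so V = 0.568 × 902 × (3130 − 22.7) × 12.3 / [2030 × (1 + 0.0676 × 12.3)] = 1.96×10^7 / 3718 = 5267 m³.
For wasting at MLVSS concentration, Q_w = V/θ_c = 5267/12.3 = 428.2 m³/d.

Q_w ≈ 428 m³/d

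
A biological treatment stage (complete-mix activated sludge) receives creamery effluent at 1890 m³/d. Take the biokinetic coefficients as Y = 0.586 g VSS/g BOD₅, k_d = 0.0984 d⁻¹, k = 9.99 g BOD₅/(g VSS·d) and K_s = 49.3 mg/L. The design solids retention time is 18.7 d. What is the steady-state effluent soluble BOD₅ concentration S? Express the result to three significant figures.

For a completely mixed reactor with recycle the Lawrence–McCarty relation gives S = K_s·(1 + k_d·θ_c) / [θ_c·(Y·k − k_d) − 1] = 49.3 × (1 + 0.0984 × 18.7) / [18.7 × (0.586 × 9.99 − 0.0984) − 1] = 140.0 / 106.6 = 1.313 mg/L.

S ≈ 1.31 mg/L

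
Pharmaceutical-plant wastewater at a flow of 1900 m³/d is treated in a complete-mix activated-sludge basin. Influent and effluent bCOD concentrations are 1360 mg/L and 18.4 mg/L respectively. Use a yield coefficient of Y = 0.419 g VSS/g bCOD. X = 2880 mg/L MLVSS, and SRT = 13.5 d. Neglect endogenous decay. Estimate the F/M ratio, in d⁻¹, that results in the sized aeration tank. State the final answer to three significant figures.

F/M ≈ 0.179 d⁻¹

V·X = Y·Q·ΔS·θ_c gives V = 0.419 × 1900 × (1360 − 18.4) × 13.5 / 2880 = 5006 m³.
Food-to-microorganism ratio F/M = Q S₀ / (V X) = 1900 × 1360 / (5006 × 2880) = 0.1792 d⁻¹.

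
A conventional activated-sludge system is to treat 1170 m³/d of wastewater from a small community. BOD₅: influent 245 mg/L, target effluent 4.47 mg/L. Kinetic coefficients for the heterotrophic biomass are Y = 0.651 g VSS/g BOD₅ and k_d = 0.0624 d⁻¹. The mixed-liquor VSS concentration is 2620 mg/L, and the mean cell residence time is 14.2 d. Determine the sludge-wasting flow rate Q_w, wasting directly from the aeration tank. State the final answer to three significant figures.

From the SRT design equation V = Y Q (S₀−S) θ_c / [X (1 + k_d θ_c)] = 0.651 × 1170 × (245 − 4.47) × 14.2 / [2620 × (1 + 0.0624 × 14.2)] = 2.6×10^6 / 4942 = 526.5 m³.
With mixed-liquor wasting, θ_c = V/Q_w, so Q_w = V/θ_c = 526.5/14.2 = 37.07 m³/d.

Q_w ≈ 37.1 m³/d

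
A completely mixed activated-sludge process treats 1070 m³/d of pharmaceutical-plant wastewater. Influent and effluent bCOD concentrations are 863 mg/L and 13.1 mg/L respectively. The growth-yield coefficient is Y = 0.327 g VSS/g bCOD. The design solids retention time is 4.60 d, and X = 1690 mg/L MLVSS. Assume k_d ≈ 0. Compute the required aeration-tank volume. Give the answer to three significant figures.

V ≈ 809 m³

Biomass mass balance (decay neglected): V·X = Y·Q·(S₀ − S)·θ_c, so V = 0.327 × 1070 × (863 − 13.1) × 4.60 / 1690 = 809.4 m³.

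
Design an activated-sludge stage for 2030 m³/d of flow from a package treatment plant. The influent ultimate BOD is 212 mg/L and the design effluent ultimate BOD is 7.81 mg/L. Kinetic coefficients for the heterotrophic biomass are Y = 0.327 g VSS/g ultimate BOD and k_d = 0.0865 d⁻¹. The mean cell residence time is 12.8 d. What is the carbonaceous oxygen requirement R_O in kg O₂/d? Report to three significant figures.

R_O ≈ 323 kg O₂/d

The observed yield is Y_obs = Y/(1 + k_d·θ_c) = 0.327 / (1 + 0.0865 × 12.8) = 0.327 / 2.107 = 0.1552 g VSS per g ultimate BOD removed.
Q·(S₀ − S) = 2030 × (212 − 7.81) × 10⁻³ = 414.5 kg/d removed.
Biomass synthesised: P_X = Y_obs × 414.5 = 64.32 kg VSS/d.
R_O = Q·(S₀ − S) − 1.42·P_X = 414.5 − 1.42 × 64.32 = 323.2 kg O₂/d.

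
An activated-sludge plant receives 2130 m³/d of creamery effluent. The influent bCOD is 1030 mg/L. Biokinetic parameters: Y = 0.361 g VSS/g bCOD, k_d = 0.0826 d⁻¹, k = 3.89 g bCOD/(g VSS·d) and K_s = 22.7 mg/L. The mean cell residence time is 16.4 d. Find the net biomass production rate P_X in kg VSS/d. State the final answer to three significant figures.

P_X ≈ 336 kg VSS/d

From the Monod/SRT balance for a CMAS, S = K_s·(1+k_d θ_c)/[θ_c·(Y k − k_d) − 1] = 22.7 × (1 + 0.0826 × 16.4) / [16.4 × (0.361 × 3.89 − 0.0826) − 1] = 53.45 / 20.68 = 2.585 mg/L.
Y_obs = Y / (1 + k_d θ_c) = 0.361 / (1 + 0.0826 × 16.4) = 0.361 / 2.355 = 0.1533.
Mass of bCOD removed per day: Q(S₀ − S) = 2130 × 1027 g/m³ = 2188 kg/d.
So the net sludge growth is P_X = 0.1533 × 2188 = 335.5 kg VSS/d.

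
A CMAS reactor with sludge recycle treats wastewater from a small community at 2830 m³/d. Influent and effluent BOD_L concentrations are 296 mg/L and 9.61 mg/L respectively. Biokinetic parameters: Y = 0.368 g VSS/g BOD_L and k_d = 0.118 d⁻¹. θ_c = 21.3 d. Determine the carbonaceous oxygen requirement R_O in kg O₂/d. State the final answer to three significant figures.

R_O ≈ 690 kg O₂/d

The observed yield is Y_obs = Y/(1 + k_d·θ_c) = 0.368 / (1 + 0.118 × 21.3) = 0.368 / 3.513 = 0.1047 g VSS per g BOD_L removed.
Mass of BOD_L removed per day: Q(S₀ − S) = 2830 × 286.4 g/m³ = 810.5 kg/d.
Net sludge production P_X = 0.1047 × 810.5 = 84.89 kg VSS/d.
Carbonaceous O₂ demand = substrate oxidised − cell-mass equivalent = 810.5 − 1.42 × 84.89 = 689.9 kg O₂/d.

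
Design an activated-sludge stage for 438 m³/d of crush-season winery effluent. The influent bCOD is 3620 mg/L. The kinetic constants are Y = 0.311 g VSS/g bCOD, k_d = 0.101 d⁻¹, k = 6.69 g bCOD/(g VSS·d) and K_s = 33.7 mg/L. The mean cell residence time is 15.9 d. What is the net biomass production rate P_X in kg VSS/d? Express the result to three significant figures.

From the Monod/SRT balance for a CMAS, S = K_s·(1+k_d θ_c)/[θ_c·(Y k − k_d) − 1] = 33.7 × (1 + 0.101 × 15.9) / [15.9 × (0.311 × 6.69 − 0.101) − 1] = 87.82 / 30.48 = 2.882 mg/L.
Observed yield with endogenous decay: Y_obs = Y / (1 + k_d·θ_c) = 0.311 / (1 + 0.101 × 15.9) = 0.311 / 2.606 = 0.1193 g VSS/g bCOD.
Mass of bCOD removed per day: Q(S₀ − S) = 438 × 3617 g/m³ = 1584 kg/d.
So the net sludge growth is P_X = 0.1193 × 1584 = 189.1 kg VSS/d.

P_X ≈ 189 kg VSS/d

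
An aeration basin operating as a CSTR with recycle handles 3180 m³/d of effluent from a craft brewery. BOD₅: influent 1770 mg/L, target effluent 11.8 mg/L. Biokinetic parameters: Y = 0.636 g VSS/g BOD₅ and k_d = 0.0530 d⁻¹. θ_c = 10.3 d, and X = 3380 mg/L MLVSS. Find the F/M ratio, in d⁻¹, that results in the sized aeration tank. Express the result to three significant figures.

F/M ≈ 0.238 d⁻¹

From the SRT design equation V = Y Q (S₀−S) θ_c / [X (1 + k_d θ_c)] = 0.636 × 3180 × (1770 − 11.8) × 10.3 / [3380 × (1 + 0.0530 × 10.3)] = 3.66×10^7 / 5225 = 7010 m³.
F/M = applied load / biomass = Q·S₀/(V·X) = 3180 × 1770 / (7010 × 3380) = 0.2376 d⁻¹.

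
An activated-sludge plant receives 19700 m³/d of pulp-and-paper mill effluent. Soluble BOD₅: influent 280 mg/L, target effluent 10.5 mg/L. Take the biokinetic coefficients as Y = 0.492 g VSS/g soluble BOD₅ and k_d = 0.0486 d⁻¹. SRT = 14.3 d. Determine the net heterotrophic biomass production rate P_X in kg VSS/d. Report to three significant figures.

Correct the yield for decay: Y_obs = Y/(1 + k_d θ_c) = 0.492 / (1 + 0.0486 × 14.3) = 0.492 / 1.695 = 0.2903.
Substrate removed = Q·(S₀ − S) = 19700 m³/d × (280 − 10.5) g/m³ = 5.31×10^6 g/d = 5309 kg/d.
Net biomass production P_X = Y_obs × Q·(S₀ − S) = 0.2903 × 5309 = 1541 kg VSS/d.

P_X ≈ 1540 kg VSS/d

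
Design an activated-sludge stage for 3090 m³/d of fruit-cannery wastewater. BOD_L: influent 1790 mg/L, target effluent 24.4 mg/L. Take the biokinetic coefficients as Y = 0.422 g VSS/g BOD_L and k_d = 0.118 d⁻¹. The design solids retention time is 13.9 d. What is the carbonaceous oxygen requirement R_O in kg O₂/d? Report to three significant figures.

Observed yield with endogenous decay: Y_obs = Y / (1 + k_d·θ_c) = 0.422 / (1 + 0.118 × 13.9) = 0.422 / 2.640 = 0.1598 g VSS/g BOD_L.
Mass of BOD_L removed per day: Q(S₀ − S) = 3090 × 1766 g/m³ = 5456 kg/d.
Biomass synthesised: P_X = Y_obs × 5456 = 872.0 kg VSS/d.
R_O = Q·ΔS − 1.42 P_X = 5456 − 1238 = 4217 kg O₂/d.

R_O ≈ 4220 kg O₂/d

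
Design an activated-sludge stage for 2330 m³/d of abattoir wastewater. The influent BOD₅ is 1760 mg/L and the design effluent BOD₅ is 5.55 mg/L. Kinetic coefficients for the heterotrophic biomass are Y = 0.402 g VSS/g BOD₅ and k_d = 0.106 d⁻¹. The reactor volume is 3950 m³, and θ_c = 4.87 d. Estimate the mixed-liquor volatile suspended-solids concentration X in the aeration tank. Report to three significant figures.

X = Y·Q·ΔS·θ_c / [V·(1 + k_d θ_c)] = 0.402 × 2330 × (1760 − 5.55) × 4.87 / [3950 × (1 + 0.106 × 4.87)] = 1336 mg/L.

X ≈ 1340 mg/L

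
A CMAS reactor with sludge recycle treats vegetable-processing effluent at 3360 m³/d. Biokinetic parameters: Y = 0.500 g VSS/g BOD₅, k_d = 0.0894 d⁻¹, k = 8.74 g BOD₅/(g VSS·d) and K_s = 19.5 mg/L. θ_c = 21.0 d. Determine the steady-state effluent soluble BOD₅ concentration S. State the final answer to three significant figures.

From the Monod/SRT balance for a CMAS, S = K_s·(1+k_d θ_c)/[θ_c·(Y k − k_d) − 1] = 19.5 × (1 + 0.0894 × 21.0) / [21.0 × (0.500 × 8.74 − 0.0894) − 1] = 56.11 / 88.89 = 0.6312 mg/L.

S ≈ 0.631 mg/L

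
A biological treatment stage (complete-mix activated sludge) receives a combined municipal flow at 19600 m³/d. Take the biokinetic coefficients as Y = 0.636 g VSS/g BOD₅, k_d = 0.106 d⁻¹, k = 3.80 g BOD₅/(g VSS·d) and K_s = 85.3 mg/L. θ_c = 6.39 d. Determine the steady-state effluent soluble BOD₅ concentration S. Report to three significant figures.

From the Monod/SRT balance for a CMAS, S = K_s·(1+k_d θ_c)/[θ_c·(Y k − k_d) − 1] = 85.3 × (1 + 0.106 × 6.39) / [6.39 × (0.636 × 3.80 − 0.106) − 1] = 143.1 / 13.77 = 10.39 mg/L.

S ≈ 10.4 mg/L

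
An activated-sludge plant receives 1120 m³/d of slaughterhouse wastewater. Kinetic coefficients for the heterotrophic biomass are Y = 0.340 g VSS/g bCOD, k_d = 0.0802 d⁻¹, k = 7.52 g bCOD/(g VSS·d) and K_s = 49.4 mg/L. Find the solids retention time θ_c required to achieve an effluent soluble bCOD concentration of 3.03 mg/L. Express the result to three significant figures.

At the target effluent, Y k S/(K_s+S) = 0.340×7.52×3.03/52.43 = 0.1478 d⁻¹.
1/θ_c = 0.1478 − 0.0802 = 0.06756 d⁻¹, so θ_c = 14.80 d.

θ_c ≈ 14.8 d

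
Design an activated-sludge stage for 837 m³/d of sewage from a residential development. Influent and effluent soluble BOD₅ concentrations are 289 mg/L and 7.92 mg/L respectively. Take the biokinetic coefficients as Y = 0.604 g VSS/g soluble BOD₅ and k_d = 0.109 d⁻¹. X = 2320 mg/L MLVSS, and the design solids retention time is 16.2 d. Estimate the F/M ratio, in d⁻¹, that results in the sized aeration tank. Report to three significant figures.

Rearranging the biomass balance for a CMAS with decay, V = Y·Q·ΔS·θ_c / [X·(1+k_d θ_c)] = 0.604 × 837 × (289 − 7.92) × 16.2 / [2320 × (1 + 0.109 × 16.2)] = 2.3×10^6 / 6417 = 358.8 m³.
F/M = Q·S₀ / (V·X) = 837 × 289 / (358.8 × 2320) = 0.2906 g soluble BOD₅·(g VSS·d)⁻¹.

F/M ≈ 0.291 d⁻¹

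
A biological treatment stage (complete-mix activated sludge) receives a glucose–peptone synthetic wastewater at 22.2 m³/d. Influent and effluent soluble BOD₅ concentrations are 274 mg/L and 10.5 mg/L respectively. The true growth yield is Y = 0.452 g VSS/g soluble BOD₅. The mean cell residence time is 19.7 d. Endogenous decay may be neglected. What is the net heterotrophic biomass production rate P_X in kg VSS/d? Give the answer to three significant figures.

Since k_d ≈ 0, Y_obs = Y = 0.452 g VSS/g soluble BOD₅.
Substrate removed = Q·(S₀ − S) = 22.2 m³/d × (274 − 10.5) g/m³ = 5.85×10^3 g/d = 5.850 kg/d.
P_X = Y_obs · Q(S₀ − S) = 0.4520 × 5.850 = 2.644 kg VSS/d.

P_X ≈ 2.64 kg VSS/d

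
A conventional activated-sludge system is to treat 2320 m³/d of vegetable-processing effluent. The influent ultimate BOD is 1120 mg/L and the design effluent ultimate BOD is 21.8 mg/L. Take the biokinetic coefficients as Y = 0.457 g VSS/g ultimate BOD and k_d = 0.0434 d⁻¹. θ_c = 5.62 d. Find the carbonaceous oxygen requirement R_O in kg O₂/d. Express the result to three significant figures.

Observed yield with endogenous decay: Y_obs = Y / (1 + k_d·θ_c) = 0.457 / (1 + 0.0434 × 5.62) = 0.457 / 1.244 = 0.3674 g VSS/g ultimate BOD.
ΔS = 1120 − 21.8 = 1098 mg/L, so the substrate removal rate is 2320 × 1098/1000 = 2548 kg ultimate BOD/d.
Net sludge production P_X = 0.3674 × 2548 = 936.0 kg VSS/d.
R_O = Q·(S₀ − S) − 1.42·P_X = 2548 − 1.42 × 936.0 = 1219 kg O₂/d.

R_O ≈ 1220 kg O₂/d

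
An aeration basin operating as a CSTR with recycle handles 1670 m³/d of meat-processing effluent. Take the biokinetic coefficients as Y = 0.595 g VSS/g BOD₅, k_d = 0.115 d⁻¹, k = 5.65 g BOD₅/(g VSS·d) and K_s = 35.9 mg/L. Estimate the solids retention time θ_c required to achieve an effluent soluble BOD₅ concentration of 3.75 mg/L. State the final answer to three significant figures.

θ_c ≈ 4.93 d

From 1/θ_c = Y·k·S/(K_s + S) − k_d: Y·k·S/(K_s+S) = 0.595 × 5.65 × 3.75 / (35.9 + 3.75) = 0.3179 d⁻¹.
1/θ_c = 0.3179 − 0.115 = 0.2029 d⁻¹, so θ_c = 4.927 d.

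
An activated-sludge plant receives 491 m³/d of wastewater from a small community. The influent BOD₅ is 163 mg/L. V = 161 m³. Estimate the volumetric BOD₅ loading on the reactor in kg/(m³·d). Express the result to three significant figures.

Volumetric loading L_v = Q·S₀ / V = 491 × 163 g/m³ / 161.0 m³ = 497.1 g/(m³·d) = 0.4971 kg BOD₅/(m³·d).

L_v ≈ 0.497 kg BOD₅/(m³·d)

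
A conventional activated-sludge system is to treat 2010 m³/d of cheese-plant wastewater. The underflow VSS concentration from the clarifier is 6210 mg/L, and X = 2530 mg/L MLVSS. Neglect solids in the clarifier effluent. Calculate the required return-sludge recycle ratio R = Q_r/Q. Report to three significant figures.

R ≈ 0.688

Mass balance around the secondary clarifier (neglecting effluent solids): R = X / (X_r − X) = 2530 / (6210 − 2530) = 0.6875.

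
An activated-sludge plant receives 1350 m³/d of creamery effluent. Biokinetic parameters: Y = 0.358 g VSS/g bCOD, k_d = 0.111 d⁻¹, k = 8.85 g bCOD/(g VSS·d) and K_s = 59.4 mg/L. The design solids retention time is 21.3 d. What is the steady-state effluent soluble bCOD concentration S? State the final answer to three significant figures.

For a completely mixed reactor with recycle the Lawrence–McCarty relation gives S = K_s·(1 + k_d·θ_c) / [θ_c·(Y·k − k_d) − 1] = 59.4 × (1 + 0.111 × 21.3) / [21.3 × (0.358 × 8.85 − 0.111) − 1] = 199.8 / 64.12 = 3.117 mg/L.

S ≈ 3.12 mg/L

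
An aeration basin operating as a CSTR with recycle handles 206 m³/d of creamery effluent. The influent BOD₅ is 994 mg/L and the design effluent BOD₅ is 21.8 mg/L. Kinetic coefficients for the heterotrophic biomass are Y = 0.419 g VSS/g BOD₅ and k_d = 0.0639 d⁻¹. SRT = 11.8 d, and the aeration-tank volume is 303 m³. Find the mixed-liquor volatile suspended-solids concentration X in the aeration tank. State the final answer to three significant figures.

X = Y·Q·ΔS·θ_c / [V·(1 + k_d θ_c)] = 0.419 × 206 × (994 − 21.8) × 11.8 / [303 × (1 + 0.0639 × 11.8)] = 1863 mg/L.

X ≈ 1860 mg/L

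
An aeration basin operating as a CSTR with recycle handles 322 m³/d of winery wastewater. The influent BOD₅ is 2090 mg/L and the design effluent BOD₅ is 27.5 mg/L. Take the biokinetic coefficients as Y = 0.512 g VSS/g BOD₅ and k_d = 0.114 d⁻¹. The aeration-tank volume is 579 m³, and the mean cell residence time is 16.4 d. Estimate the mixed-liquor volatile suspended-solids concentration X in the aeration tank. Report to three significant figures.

X = Y·Q·ΔS·θ_c / [V·(1 + k_d θ_c)] = 0.512 × 322 × (2090 − 27.5) × 16.4 / [579 × (1 + 0.114 × 16.4)] = 3356 mg/L.

X ≈ 3360 mg/L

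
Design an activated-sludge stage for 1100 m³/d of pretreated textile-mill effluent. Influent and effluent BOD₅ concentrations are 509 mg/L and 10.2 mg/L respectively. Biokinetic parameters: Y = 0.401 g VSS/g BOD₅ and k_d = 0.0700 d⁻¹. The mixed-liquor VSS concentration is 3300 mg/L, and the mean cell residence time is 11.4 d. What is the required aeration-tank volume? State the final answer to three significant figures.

V ≈ 423 m³

Rearranging the biomass balance for a CMAS with decay, V = Y·Q·ΔS·θ_c / [X·(1+k_d θ_c)] = 0.401 × 1100 × (509 − 10.2) × 11.4 / [3300 × (1 + 0.0700 × 11.4)] = 2.51×10^6 / 5933 = 422.7 m³.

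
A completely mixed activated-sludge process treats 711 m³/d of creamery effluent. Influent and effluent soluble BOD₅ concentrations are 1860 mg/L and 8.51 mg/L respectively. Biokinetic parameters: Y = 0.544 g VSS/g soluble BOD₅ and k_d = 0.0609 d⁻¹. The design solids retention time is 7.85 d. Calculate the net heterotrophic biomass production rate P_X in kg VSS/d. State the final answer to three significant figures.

P_X ≈ 485 kg VSS/d

Correct the yield for decay: Y_obs = Y/(1 + k_d θ_c) = 0.544 / (1 + 0.0609 × 7.85) = 0.544 / 1.478 = 0.3680.
Q·(S₀ − S) = 711 × (1860 − 8.51) × 10⁻³ = 1316 kg/d removed.
So the net sludge growth is P_X = 0.3680 × 1316 = 484.5 kg VSS/d.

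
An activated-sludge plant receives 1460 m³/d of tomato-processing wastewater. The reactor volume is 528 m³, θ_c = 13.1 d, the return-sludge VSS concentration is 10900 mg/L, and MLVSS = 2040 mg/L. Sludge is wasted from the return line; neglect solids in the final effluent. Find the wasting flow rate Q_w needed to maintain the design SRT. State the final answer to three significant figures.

Q_w = (V·X)/(θ_c X_r) = 528.0 × 2040 / (13.1 × 10900) = 7.543 m³/d.

Q_w ≈ 7.54 m³/d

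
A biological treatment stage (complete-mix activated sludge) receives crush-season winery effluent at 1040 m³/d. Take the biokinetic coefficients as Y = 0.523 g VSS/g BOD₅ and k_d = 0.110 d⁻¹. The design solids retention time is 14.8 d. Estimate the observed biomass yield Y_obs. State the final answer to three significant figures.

The observed yield is Y_obs = Y/(1 + k_d·θ_c) = 0.523 / (1 + 0.110 × 14.8) = 0.523 / 2.628 = 0.1990 g VSS per g BOD₅ removed.

Y_obs ≈ 0.199 g VSS/g BOD₅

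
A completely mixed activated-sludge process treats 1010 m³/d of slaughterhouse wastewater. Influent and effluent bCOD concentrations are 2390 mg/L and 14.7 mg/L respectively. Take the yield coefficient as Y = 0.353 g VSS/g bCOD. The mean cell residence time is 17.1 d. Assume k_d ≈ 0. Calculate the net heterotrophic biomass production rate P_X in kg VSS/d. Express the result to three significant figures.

With endogenous decay neglected, the observed yield equals the true yield: Y_obs = Y = 0.353 g VSS/g bCOD.
Substrate removed = Q·(S₀ − S) = 1010 m³/d × (2390 − 14.7) g/m³ = 2.4×10^6 g/d = 2399 kg/d.
P_X = Y_obs · Q(S₀ − S) = 0.3530 × 2399 = 846.9 kg VSS/d.

P_X ≈ 847 kg VSS/d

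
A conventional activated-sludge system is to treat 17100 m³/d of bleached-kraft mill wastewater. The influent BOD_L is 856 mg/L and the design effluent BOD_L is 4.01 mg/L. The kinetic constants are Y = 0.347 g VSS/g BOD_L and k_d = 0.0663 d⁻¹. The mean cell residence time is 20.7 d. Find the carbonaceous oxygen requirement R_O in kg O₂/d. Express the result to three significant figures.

R_O ≈ 11500 kg O₂/d

The observed yield is Y_obs = Y/(1 + k_d·θ_c) = 0.347 / (1 + 0.0663 × 20.7) = 0.347 / 2.372 = 0.1463 g VSS per g BOD_L removed.
Mass of BOD_L removed per day: Q(S₀ − S) = 17100 × 852.0 g/m³ = 14569 kg/d.
P_X = Y_obs·Q·(S₀ − S) = 0.1463 × 14569 = 2131 kg VSS/d.
R_O = Q·(S₀ − S) − 1.42·P_X = 14569 − 1.42 × 2131 = 11543 kg O₂/d.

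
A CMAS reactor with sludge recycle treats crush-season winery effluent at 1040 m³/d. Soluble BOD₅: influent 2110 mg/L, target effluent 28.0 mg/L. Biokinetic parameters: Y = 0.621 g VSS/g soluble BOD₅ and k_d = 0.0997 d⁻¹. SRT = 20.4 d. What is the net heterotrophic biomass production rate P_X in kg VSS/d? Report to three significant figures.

Observed yield with endogenous decay: Y_obs = Y / (1 + k_d·θ_c) = 0.621 / (1 + 0.0997 × 20.4) = 0.621 / 3.034 = 0.2047 g VSS/g soluble BOD₅.
Mass of soluble BOD₅ removed per day: Q(S₀ − S) = 1040 × 2082 g/m³ = 2165 kg/d.
So the net sludge growth is P_X = 0.2047 × 2165 = 443.2 kg VSS/d.

P_X ≈ 443 kg VSS/d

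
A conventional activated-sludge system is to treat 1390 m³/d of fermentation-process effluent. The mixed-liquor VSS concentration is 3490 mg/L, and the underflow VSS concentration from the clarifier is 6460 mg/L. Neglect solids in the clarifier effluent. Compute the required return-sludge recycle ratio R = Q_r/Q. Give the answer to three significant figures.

R ≈ 1.18

R = Q_r/Q = X/(X_r − X) = 3490 / (6460 − 3490) = 1.175.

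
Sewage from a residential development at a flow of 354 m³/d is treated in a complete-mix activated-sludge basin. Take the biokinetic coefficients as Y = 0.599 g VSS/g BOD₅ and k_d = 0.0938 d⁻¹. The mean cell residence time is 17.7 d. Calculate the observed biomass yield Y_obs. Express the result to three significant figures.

Y_obs ≈ 0.225 g VSS/g BOD₅

Observed yield with endogenous decay: Y_obs = Y / (1 + k_d·θ_c) = 0.599 / (1 + 0.0938 × 17.7) = 0.599 / 2.660 = 0.2252 g VSS/g BOD₅.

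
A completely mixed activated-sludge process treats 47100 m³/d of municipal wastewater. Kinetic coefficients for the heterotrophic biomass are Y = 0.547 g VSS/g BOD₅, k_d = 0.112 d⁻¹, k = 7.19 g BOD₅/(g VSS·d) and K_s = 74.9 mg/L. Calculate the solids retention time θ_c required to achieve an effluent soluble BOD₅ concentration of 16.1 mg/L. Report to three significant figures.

At the target effluent, Y k S/(K_s+S) = 0.547×7.19×16.1/91.00 = 0.6958 d⁻¹.
θ_c = 1/(μ − k_d) = 1/(0.6958 − 0.112) = 1/0.5838 = 1.713 d.

θ_c ≈ 1.71 d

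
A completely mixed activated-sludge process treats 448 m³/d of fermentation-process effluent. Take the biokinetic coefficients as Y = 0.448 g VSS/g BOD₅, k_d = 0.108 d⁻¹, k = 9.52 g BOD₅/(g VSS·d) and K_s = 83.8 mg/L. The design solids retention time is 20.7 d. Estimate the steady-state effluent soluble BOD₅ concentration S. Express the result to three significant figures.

Effluent substrate depends only on kinetics and SRT: S = K_s(1 + k_d θ_c) / [θ_c(Yk − k_d) − 1] = 83.8 × (1 + 0.108 × 20.7) / [20.7 × (0.448 × 9.52 − 0.108) − 1] = 271.1 / 85.05 = 3.188 mg/L.

S ≈ 3.19 mg/L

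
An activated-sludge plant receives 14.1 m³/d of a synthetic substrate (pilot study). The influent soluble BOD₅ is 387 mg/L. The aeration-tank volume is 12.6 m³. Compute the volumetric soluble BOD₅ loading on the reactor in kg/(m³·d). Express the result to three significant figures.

L_v ≈ 0.433 kg soluble BOD₅/(m³·d)

L_v = Q S₀ / V = 14.1 × 387 × 10⁻³ / 12.60 = 0.4331 kg/(m³·d).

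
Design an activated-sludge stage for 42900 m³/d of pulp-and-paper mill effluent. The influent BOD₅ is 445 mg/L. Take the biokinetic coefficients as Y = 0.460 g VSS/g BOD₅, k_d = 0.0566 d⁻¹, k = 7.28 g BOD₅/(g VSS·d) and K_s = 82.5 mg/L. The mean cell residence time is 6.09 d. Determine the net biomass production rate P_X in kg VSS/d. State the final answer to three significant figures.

For a completely mixed reactor with recycle the Lawrence–McCarty relation gives S = K_s·(1 + k_d·θ_c) / [θ_c·(Y·k − k_d) − 1] = 82.5 × (1 + 0.0566 × 6.09) / [6.09 × (0.460 × 7.28 − 0.0566) − 1] = 110.9 / 19.05 = 5.824 mg/L.
Observed yield with endogenous decay: Y_obs = Y / (1 + k_d·θ_c) = 0.460 / (1 + 0.0566 × 6.09) = 0.460 / 1.345 = 0.3421 g VSS/g BOD₅.
Mass of BOD₅ removed per day: Q(S₀ − S) = 42900 × 439.2 g/m³ = 18841 kg/d.
P_X = Y_obs · Q(S₀ − S) = 0.3421 × 18841 = 6445 kg VSS/d.

P_X ≈ 6450 kg VSS/d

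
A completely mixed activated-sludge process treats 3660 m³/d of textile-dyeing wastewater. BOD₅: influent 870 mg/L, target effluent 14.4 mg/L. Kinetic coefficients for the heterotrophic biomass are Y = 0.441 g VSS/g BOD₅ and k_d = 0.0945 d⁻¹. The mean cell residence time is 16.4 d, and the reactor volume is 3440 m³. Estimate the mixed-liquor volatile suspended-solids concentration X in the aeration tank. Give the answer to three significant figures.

Solving the biomass balance for X: X = Y Q (S₀−S) θ_c / [V (1+k_d θ_c)] = 0.441 × 3660 × (870 − 14.4) × 16.4 / [3440 × (1 + 0.0945 × 16.4)] = 2582 mg/L.

X ≈ 2580 mg/L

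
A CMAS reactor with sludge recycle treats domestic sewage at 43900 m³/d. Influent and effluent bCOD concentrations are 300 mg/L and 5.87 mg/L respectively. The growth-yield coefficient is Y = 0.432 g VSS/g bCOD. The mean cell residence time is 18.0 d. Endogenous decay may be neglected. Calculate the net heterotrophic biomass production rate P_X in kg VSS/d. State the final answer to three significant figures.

P_X ≈ 5580 kg VSS/d

With endogenous decay neglected, the observed yield equals the true yield: Y_obs = Y = 0.432 g VSS/g bCOD.
Substrate removed = Q·(S₀ − S) = 43900 m³/d × (300 − 5.87) g/m³ = 1.29×10^7 g/d = 12912 kg/d.
P_X = Y_obs · Q(S₀ − S) = 0.4320 × 12912 = 5578 kg VSS/d.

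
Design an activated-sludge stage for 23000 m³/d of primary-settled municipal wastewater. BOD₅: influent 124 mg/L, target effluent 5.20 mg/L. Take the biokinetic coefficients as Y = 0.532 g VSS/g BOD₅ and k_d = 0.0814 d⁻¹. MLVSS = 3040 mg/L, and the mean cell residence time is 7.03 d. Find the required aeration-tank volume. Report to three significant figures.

V ≈ 2140 m³

Rearranging the biomass balance for a CMAS with decay, V = Y·Q·ΔS·θ_c / [X·(1+k_d θ_c)] = 0.532 × 23000 × (124 − 5.20) × 7.03 / [3040 × (1 + 0.0814 × 7.03)] = 1.02×10^7 / 4780 = 2138 m³.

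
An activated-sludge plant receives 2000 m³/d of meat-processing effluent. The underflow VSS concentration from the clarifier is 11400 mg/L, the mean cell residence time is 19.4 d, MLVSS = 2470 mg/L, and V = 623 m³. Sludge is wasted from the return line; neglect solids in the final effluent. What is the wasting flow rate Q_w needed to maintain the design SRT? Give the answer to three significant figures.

Wasting from the return line (neglecting effluent solids): Q_w = V·X / (θ_c·X_r) = 623.0 × 2470 / (19.4 × 11400) = 6.958 m³/d.

Q_w ≈ 6.96 m³/d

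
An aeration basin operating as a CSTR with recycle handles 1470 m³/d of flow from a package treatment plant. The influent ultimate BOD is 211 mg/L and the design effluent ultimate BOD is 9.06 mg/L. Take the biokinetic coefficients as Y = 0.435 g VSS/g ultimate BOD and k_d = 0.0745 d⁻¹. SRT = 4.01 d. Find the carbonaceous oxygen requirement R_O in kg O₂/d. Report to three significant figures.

R_O ≈ 156 kg O₂/d

Observed yield with endogenous decay: Y_obs = Y / (1 + k_d·θ_c) = 0.435 / (1 + 0.0745 × 4.01) = 0.435 / 1.299 = 0.3349 g VSS/g ultimate BOD.
Q·(S₀ − S) = 1470 × (211 − 9.06) × 10⁻³ = 296.9 kg/d removed.
P_X = Y_obs·Q·(S₀ − S) = 0.3349 × 296.9 = 99.43 kg VSS/d.
Carbonaceous O₂ demand = substrate oxidised − cell-mass equivalent = 296.9 − 1.42 × 99.43 = 155.7 kg O₂/d.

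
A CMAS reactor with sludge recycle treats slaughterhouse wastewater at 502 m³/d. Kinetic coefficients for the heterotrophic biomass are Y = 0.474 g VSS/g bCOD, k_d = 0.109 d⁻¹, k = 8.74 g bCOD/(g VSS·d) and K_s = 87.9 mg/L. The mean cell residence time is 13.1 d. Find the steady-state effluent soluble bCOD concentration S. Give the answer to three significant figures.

From the Monod/SRT balance for a CMAS, S = K_s·(1+k_d θ_c)/[θ_c·(Y k − k_d) − 1] = 87.9 × (1 + 0.109 × 13.1) / [13.1 × (0.474 × 8.74 − 0.109) − 1] = 213.4 / 51.84 = 4.117 mg/L.

S ≈ 4.12 mg/L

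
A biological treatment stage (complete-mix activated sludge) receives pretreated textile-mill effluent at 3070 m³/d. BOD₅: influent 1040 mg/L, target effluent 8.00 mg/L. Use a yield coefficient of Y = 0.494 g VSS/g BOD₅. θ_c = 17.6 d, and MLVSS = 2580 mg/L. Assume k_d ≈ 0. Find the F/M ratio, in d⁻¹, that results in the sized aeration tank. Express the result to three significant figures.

V·X = Y·Q·ΔS·θ_c gives V = 0.494 × 3070 × (1040 − 8.00) × 17.6 / 2580 = 10677 m³.
Food-to-microorganism ratio F/M = Q S₀ / (V X) = 3070 × 1040 / (10677 × 2580) = 0.1159 d⁻¹.

F/M ≈ 0.116 d⁻¹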